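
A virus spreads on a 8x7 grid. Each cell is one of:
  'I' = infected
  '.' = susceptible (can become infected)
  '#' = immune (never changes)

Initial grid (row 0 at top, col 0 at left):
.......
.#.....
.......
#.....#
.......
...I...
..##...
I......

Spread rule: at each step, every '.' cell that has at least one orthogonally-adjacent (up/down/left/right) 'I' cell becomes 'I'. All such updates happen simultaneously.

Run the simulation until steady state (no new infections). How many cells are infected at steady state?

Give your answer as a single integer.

Answer: 51

Derivation:
Step 0 (initial): 2 infected
Step 1: +5 new -> 7 infected
Step 2: +9 new -> 16 infected
Step 3: +10 new -> 26 infected
Step 4: +8 new -> 34 infected
Step 5: +6 new -> 40 infected
Step 6: +5 new -> 45 infected
Step 7: +4 new -> 49 infected
Step 8: +2 new -> 51 infected
Step 9: +0 new -> 51 infected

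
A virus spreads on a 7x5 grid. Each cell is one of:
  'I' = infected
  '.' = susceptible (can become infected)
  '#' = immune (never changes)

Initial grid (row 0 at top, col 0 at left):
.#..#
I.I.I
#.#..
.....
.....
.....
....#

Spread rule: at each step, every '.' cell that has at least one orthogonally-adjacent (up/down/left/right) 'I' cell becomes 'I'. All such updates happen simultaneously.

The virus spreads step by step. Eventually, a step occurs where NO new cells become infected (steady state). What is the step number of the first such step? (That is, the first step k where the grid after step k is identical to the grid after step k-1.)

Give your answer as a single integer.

Step 0 (initial): 3 infected
Step 1: +5 new -> 8 infected
Step 2: +4 new -> 12 infected
Step 3: +3 new -> 15 infected
Step 4: +5 new -> 20 infected
Step 5: +4 new -> 24 infected
Step 6: +4 new -> 28 infected
Step 7: +2 new -> 30 infected
Step 8: +0 new -> 30 infected

Answer: 8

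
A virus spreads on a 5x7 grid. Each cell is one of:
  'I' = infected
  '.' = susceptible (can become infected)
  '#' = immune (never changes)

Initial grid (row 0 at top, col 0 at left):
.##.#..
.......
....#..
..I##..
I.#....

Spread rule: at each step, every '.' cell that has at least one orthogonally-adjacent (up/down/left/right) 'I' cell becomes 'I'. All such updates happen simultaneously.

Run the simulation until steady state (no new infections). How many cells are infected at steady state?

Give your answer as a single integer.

Step 0 (initial): 2 infected
Step 1: +4 new -> 6 infected
Step 2: +4 new -> 10 infected
Step 3: +3 new -> 13 infected
Step 4: +3 new -> 16 infected
Step 5: +1 new -> 17 infected
Step 6: +3 new -> 20 infected
Step 7: +3 new -> 23 infected
Step 8: +2 new -> 25 infected
Step 9: +2 new -> 27 infected
Step 10: +1 new -> 28 infected
Step 11: +0 new -> 28 infected

Answer: 28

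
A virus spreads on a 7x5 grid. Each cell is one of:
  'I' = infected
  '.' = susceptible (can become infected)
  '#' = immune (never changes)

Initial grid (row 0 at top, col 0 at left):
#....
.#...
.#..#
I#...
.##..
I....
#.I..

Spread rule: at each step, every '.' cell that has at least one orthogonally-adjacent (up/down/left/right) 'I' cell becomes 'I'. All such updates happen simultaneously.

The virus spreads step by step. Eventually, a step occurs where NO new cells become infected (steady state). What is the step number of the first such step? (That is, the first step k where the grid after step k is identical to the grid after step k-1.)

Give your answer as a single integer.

Step 0 (initial): 3 infected
Step 1: +6 new -> 9 infected
Step 2: +3 new -> 12 infected
Step 3: +2 new -> 14 infected
Step 4: +2 new -> 16 infected
Step 5: +3 new -> 19 infected
Step 6: +2 new -> 21 infected
Step 7: +3 new -> 24 infected
Step 8: +2 new -> 26 infected
Step 9: +1 new -> 27 infected
Step 10: +0 new -> 27 infected

Answer: 10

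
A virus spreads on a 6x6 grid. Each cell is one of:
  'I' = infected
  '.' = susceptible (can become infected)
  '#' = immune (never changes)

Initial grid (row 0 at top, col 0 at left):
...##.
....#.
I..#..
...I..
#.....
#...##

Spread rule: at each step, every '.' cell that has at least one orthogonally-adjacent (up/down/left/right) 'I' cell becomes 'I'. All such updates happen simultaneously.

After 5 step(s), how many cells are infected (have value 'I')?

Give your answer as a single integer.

Step 0 (initial): 2 infected
Step 1: +6 new -> 8 infected
Step 2: +9 new -> 17 infected
Step 3: +6 new -> 23 infected
Step 4: +4 new -> 27 infected
Step 5: +1 new -> 28 infected

Answer: 28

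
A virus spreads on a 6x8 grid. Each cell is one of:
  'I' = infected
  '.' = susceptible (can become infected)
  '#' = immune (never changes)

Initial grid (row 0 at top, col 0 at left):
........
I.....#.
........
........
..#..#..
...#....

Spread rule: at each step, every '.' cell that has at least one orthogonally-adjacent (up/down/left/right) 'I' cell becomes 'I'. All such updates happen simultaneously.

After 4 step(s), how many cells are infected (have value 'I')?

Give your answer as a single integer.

Step 0 (initial): 1 infected
Step 1: +3 new -> 4 infected
Step 2: +4 new -> 8 infected
Step 3: +5 new -> 13 infected
Step 4: +6 new -> 19 infected

Answer: 19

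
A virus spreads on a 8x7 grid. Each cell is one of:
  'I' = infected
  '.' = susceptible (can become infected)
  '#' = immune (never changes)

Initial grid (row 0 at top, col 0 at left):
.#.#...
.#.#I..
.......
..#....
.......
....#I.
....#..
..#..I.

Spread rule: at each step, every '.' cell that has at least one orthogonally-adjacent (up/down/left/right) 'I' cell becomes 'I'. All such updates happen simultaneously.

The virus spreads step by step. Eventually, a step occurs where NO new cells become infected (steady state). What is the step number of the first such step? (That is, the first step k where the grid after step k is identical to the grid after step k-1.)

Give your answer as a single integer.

Answer: 8

Derivation:
Step 0 (initial): 3 infected
Step 1: +8 new -> 11 infected
Step 2: +10 new -> 21 infected
Step 3: +7 new -> 28 infected
Step 4: +5 new -> 33 infected
Step 5: +6 new -> 39 infected
Step 6: +6 new -> 45 infected
Step 7: +3 new -> 48 infected
Step 8: +0 new -> 48 infected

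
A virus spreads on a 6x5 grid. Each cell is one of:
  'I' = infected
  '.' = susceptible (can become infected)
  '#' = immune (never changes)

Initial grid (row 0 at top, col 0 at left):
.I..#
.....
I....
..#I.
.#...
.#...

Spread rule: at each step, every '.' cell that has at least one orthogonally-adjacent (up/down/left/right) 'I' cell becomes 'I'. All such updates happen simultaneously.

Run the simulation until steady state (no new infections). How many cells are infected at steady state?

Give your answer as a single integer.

Answer: 26

Derivation:
Step 0 (initial): 3 infected
Step 1: +9 new -> 12 infected
Step 2: +10 new -> 22 infected
Step 3: +4 new -> 26 infected
Step 4: +0 new -> 26 infected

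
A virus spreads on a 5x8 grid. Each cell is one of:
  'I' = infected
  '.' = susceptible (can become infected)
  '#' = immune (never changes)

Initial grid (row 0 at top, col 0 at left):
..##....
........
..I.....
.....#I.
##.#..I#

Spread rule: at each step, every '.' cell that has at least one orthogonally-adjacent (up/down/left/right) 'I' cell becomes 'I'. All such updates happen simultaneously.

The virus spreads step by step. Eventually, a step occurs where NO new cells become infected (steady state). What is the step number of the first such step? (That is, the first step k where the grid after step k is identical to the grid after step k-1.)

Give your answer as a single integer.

Answer: 5

Derivation:
Step 0 (initial): 3 infected
Step 1: +7 new -> 10 infected
Step 2: +11 new -> 21 infected
Step 3: +8 new -> 29 infected
Step 4: +4 new -> 33 infected
Step 5: +0 new -> 33 infected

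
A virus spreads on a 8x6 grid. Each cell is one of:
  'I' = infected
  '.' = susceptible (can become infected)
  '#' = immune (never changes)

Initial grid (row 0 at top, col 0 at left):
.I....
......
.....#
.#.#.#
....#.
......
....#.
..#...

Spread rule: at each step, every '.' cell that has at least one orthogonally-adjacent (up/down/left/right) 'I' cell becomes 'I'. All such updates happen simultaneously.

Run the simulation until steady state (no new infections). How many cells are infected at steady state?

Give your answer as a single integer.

Step 0 (initial): 1 infected
Step 1: +3 new -> 4 infected
Step 2: +4 new -> 8 infected
Step 3: +4 new -> 12 infected
Step 4: +5 new -> 17 infected
Step 5: +4 new -> 21 infected
Step 6: +5 new -> 26 infected
Step 7: +4 new -> 30 infected
Step 8: +4 new -> 34 infected
Step 9: +3 new -> 37 infected
Step 10: +3 new -> 40 infected
Step 11: +1 new -> 41 infected
Step 12: +0 new -> 41 infected

Answer: 41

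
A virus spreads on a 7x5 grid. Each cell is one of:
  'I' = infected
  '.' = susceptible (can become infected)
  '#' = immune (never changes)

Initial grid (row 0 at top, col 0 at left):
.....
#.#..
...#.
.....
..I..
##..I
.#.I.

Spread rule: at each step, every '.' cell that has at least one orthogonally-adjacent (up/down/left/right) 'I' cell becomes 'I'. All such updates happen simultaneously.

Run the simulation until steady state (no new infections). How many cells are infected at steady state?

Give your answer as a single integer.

Step 0 (initial): 3 infected
Step 1: +8 new -> 11 infected
Step 2: +5 new -> 16 infected
Step 3: +3 new -> 19 infected
Step 4: +3 new -> 22 infected
Step 5: +3 new -> 25 infected
Step 6: +3 new -> 28 infected
Step 7: +0 new -> 28 infected

Answer: 28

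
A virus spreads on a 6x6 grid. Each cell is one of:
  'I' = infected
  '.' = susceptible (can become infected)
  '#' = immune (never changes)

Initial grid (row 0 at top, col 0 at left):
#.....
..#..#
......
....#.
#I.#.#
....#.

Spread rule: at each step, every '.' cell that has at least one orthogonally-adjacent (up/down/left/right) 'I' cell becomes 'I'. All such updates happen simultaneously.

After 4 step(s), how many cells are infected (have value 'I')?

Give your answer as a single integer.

Answer: 17

Derivation:
Step 0 (initial): 1 infected
Step 1: +3 new -> 4 infected
Step 2: +5 new -> 9 infected
Step 3: +5 new -> 14 infected
Step 4: +3 new -> 17 infected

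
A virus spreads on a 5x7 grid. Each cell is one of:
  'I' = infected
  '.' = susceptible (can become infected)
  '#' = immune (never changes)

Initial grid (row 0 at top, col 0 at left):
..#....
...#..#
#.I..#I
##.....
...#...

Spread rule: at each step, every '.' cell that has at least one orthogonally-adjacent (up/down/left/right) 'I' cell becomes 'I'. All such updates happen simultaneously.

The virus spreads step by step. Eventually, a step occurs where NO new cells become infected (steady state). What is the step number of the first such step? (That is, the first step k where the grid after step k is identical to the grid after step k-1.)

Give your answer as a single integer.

Step 0 (initial): 2 infected
Step 1: +5 new -> 7 infected
Step 2: +6 new -> 13 infected
Step 3: +6 new -> 19 infected
Step 4: +5 new -> 24 infected
Step 5: +2 new -> 26 infected
Step 6: +1 new -> 27 infected
Step 7: +0 new -> 27 infected

Answer: 7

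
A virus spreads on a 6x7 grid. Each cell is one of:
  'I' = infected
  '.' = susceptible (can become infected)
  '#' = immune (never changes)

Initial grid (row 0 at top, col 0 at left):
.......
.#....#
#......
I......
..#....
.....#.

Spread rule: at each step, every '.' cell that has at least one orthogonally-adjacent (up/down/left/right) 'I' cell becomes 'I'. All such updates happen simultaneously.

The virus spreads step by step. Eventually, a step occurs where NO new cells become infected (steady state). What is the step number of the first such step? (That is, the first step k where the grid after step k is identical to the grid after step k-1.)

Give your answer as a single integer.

Answer: 10

Derivation:
Step 0 (initial): 1 infected
Step 1: +2 new -> 3 infected
Step 2: +4 new -> 7 infected
Step 3: +3 new -> 10 infected
Step 4: +5 new -> 15 infected
Step 5: +6 new -> 21 infected
Step 6: +7 new -> 28 infected
Step 7: +5 new -> 33 infected
Step 8: +3 new -> 36 infected
Step 9: +1 new -> 37 infected
Step 10: +0 new -> 37 infected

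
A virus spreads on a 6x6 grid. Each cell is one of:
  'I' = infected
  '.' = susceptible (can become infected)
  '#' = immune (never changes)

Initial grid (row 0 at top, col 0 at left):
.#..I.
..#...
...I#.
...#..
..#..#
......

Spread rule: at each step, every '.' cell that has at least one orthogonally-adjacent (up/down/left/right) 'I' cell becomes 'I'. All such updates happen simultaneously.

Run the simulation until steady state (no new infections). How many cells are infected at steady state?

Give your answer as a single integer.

Answer: 30

Derivation:
Step 0 (initial): 2 infected
Step 1: +5 new -> 7 infected
Step 2: +4 new -> 11 infected
Step 3: +4 new -> 15 infected
Step 4: +4 new -> 19 infected
Step 5: +4 new -> 23 infected
Step 6: +3 new -> 26 infected
Step 7: +3 new -> 29 infected
Step 8: +1 new -> 30 infected
Step 9: +0 new -> 30 infected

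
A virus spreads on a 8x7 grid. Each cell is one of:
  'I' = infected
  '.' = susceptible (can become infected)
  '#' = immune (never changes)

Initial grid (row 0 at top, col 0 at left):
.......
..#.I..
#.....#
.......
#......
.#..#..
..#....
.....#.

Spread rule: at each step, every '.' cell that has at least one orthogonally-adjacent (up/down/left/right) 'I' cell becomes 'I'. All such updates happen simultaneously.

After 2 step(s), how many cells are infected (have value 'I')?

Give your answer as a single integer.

Answer: 11

Derivation:
Step 0 (initial): 1 infected
Step 1: +4 new -> 5 infected
Step 2: +6 new -> 11 infected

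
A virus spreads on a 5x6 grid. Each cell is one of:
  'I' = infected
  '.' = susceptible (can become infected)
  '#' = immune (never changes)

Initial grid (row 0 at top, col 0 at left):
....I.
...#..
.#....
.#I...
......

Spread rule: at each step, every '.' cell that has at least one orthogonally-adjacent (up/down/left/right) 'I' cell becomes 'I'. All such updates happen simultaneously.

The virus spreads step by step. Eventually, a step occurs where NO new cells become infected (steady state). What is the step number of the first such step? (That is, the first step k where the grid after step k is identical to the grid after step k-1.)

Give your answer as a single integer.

Step 0 (initial): 2 infected
Step 1: +6 new -> 8 infected
Step 2: +8 new -> 16 infected
Step 3: +6 new -> 22 infected
Step 4: +4 new -> 26 infected
Step 5: +1 new -> 27 infected
Step 6: +0 new -> 27 infected

Answer: 6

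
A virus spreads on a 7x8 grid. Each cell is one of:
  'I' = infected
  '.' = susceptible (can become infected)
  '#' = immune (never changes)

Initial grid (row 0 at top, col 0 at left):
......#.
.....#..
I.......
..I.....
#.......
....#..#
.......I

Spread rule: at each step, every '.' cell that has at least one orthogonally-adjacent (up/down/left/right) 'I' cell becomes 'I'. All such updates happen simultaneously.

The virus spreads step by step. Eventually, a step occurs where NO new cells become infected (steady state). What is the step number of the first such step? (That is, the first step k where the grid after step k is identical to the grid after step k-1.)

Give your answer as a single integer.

Step 0 (initial): 3 infected
Step 1: +8 new -> 11 infected
Step 2: +10 new -> 21 infected
Step 3: +12 new -> 33 infected
Step 4: +9 new -> 42 infected
Step 5: +4 new -> 46 infected
Step 6: +3 new -> 49 infected
Step 7: +1 new -> 50 infected
Step 8: +1 new -> 51 infected
Step 9: +0 new -> 51 infected

Answer: 9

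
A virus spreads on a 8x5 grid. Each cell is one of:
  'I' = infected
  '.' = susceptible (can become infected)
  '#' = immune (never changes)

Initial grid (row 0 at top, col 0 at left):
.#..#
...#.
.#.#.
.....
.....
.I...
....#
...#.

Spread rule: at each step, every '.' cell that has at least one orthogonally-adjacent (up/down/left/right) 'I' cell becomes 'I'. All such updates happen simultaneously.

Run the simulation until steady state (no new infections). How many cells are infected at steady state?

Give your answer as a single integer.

Step 0 (initial): 1 infected
Step 1: +4 new -> 5 infected
Step 2: +7 new -> 12 infected
Step 3: +7 new -> 19 infected
Step 4: +4 new -> 23 infected
Step 5: +3 new -> 26 infected
Step 6: +4 new -> 30 infected
Step 7: +2 new -> 32 infected
Step 8: +0 new -> 32 infected

Answer: 32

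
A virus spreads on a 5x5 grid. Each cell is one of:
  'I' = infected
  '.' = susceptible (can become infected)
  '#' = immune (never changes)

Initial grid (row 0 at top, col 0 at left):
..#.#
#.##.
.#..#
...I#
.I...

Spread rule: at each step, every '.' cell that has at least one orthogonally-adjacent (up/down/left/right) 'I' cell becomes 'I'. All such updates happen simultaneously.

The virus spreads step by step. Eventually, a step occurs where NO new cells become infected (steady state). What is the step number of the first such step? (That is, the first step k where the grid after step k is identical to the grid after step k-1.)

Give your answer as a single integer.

Answer: 4

Derivation:
Step 0 (initial): 2 infected
Step 1: +6 new -> 8 infected
Step 2: +3 new -> 11 infected
Step 3: +1 new -> 12 infected
Step 4: +0 new -> 12 infected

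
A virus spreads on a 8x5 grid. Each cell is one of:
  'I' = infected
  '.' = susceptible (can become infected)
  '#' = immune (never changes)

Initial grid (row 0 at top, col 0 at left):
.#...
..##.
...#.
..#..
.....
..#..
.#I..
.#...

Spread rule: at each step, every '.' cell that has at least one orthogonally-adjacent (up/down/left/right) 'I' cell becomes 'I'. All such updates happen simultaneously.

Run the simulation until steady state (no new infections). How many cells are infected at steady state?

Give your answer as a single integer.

Answer: 32

Derivation:
Step 0 (initial): 1 infected
Step 1: +2 new -> 3 infected
Step 2: +3 new -> 6 infected
Step 3: +3 new -> 9 infected
Step 4: +3 new -> 12 infected
Step 5: +2 new -> 14 infected
Step 6: +4 new -> 18 infected
Step 7: +4 new -> 22 infected
Step 8: +5 new -> 27 infected
Step 9: +3 new -> 30 infected
Step 10: +2 new -> 32 infected
Step 11: +0 new -> 32 infected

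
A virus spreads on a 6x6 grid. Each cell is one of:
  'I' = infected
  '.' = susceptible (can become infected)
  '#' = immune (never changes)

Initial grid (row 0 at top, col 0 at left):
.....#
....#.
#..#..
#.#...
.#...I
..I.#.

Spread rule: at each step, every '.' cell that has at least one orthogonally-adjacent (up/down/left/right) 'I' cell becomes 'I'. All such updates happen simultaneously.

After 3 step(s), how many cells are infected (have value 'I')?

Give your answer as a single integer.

Step 0 (initial): 2 infected
Step 1: +6 new -> 8 infected
Step 2: +4 new -> 12 infected
Step 3: +4 new -> 16 infected

Answer: 16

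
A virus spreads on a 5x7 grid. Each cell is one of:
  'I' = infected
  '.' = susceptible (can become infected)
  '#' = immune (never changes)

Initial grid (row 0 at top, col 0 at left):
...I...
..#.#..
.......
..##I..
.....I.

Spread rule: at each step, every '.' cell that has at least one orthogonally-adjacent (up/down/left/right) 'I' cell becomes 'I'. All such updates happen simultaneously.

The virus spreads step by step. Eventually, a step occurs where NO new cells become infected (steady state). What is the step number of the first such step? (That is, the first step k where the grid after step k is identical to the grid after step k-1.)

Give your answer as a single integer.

Answer: 7

Derivation:
Step 0 (initial): 3 infected
Step 1: +7 new -> 10 infected
Step 2: +6 new -> 16 infected
Step 3: +7 new -> 23 infected
Step 4: +4 new -> 27 infected
Step 5: +3 new -> 30 infected
Step 6: +1 new -> 31 infected
Step 7: +0 new -> 31 infected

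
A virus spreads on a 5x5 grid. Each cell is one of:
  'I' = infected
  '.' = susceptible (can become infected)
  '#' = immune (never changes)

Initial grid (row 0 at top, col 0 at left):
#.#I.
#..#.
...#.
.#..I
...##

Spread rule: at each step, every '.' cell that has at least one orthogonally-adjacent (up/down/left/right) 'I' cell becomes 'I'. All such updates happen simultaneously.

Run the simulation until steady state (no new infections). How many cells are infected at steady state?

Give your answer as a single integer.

Answer: 17

Derivation:
Step 0 (initial): 2 infected
Step 1: +3 new -> 5 infected
Step 2: +2 new -> 7 infected
Step 3: +2 new -> 9 infected
Step 4: +3 new -> 12 infected
Step 5: +3 new -> 15 infected
Step 6: +2 new -> 17 infected
Step 7: +0 new -> 17 infected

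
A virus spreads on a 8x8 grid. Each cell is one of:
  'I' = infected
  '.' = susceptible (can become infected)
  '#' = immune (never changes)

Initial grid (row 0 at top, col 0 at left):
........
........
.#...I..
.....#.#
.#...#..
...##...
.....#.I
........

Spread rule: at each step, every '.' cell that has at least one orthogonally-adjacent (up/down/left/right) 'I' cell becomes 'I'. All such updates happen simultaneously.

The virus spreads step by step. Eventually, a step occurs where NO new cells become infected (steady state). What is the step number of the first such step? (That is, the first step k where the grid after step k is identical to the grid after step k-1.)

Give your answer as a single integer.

Step 0 (initial): 2 infected
Step 1: +6 new -> 8 infected
Step 2: +10 new -> 18 infected
Step 3: +10 new -> 28 infected
Step 4: +6 new -> 34 infected
Step 5: +6 new -> 40 infected
Step 6: +6 new -> 46 infected
Step 7: +6 new -> 52 infected
Step 8: +3 new -> 55 infected
Step 9: +1 new -> 56 infected
Step 10: +0 new -> 56 infected

Answer: 10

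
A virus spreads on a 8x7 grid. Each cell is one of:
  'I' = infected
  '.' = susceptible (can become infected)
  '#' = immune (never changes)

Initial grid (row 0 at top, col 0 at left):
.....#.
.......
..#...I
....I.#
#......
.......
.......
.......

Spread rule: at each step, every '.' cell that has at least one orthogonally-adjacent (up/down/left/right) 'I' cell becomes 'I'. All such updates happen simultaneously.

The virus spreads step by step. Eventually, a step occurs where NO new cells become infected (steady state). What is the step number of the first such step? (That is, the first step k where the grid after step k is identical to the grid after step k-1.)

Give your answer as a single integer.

Answer: 9

Derivation:
Step 0 (initial): 2 infected
Step 1: +6 new -> 8 infected
Step 2: +8 new -> 16 infected
Step 3: +8 new -> 24 infected
Step 4: +10 new -> 34 infected
Step 5: +8 new -> 42 infected
Step 6: +6 new -> 48 infected
Step 7: +3 new -> 51 infected
Step 8: +1 new -> 52 infected
Step 9: +0 new -> 52 infected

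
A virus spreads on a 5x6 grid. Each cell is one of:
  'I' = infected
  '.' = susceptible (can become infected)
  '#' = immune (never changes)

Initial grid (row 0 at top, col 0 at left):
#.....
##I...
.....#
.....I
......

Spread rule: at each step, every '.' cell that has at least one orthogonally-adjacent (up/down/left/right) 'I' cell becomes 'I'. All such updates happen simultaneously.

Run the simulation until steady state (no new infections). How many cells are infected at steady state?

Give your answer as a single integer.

Step 0 (initial): 2 infected
Step 1: +5 new -> 7 infected
Step 2: +9 new -> 16 infected
Step 3: +6 new -> 22 infected
Step 4: +3 new -> 25 infected
Step 5: +1 new -> 26 infected
Step 6: +0 new -> 26 infected

Answer: 26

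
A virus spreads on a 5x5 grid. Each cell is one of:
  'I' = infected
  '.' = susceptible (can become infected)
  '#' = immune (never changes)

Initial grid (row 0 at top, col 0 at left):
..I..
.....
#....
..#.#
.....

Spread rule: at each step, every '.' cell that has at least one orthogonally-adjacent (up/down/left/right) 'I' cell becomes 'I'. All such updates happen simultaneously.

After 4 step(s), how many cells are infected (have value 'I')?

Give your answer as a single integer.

Step 0 (initial): 1 infected
Step 1: +3 new -> 4 infected
Step 2: +5 new -> 9 infected
Step 3: +4 new -> 13 infected
Step 4: +3 new -> 16 infected

Answer: 16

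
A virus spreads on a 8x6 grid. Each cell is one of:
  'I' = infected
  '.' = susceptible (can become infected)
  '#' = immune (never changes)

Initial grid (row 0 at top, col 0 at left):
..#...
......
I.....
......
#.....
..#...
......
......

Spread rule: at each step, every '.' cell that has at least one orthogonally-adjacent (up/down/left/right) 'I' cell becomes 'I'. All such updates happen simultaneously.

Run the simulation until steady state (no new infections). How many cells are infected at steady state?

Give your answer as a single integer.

Step 0 (initial): 1 infected
Step 1: +3 new -> 4 infected
Step 2: +4 new -> 8 infected
Step 3: +5 new -> 13 infected
Step 4: +5 new -> 18 infected
Step 5: +7 new -> 25 infected
Step 6: +8 new -> 33 infected
Step 7: +6 new -> 39 infected
Step 8: +3 new -> 42 infected
Step 9: +2 new -> 44 infected
Step 10: +1 new -> 45 infected
Step 11: +0 new -> 45 infected

Answer: 45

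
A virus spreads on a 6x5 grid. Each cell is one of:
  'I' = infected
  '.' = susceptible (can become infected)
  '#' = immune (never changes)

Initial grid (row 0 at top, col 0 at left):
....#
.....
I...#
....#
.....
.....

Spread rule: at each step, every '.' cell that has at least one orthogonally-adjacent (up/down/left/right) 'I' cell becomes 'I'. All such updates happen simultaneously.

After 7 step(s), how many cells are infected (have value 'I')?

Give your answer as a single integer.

Answer: 27

Derivation:
Step 0 (initial): 1 infected
Step 1: +3 new -> 4 infected
Step 2: +5 new -> 9 infected
Step 3: +6 new -> 15 infected
Step 4: +5 new -> 20 infected
Step 5: +4 new -> 24 infected
Step 6: +2 new -> 26 infected
Step 7: +1 new -> 27 infected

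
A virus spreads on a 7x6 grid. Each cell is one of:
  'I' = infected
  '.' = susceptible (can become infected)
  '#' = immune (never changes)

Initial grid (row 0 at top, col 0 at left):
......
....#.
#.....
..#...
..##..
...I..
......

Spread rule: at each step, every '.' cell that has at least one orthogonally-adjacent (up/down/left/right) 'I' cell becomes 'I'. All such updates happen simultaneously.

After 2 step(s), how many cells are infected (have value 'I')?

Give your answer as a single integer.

Answer: 9

Derivation:
Step 0 (initial): 1 infected
Step 1: +3 new -> 4 infected
Step 2: +5 new -> 9 infected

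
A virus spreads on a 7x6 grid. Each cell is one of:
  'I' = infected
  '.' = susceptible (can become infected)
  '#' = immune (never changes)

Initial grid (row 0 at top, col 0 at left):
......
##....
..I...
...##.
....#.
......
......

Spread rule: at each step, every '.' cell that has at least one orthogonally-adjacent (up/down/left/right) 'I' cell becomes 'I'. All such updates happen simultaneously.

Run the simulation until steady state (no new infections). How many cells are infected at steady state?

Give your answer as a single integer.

Answer: 37

Derivation:
Step 0 (initial): 1 infected
Step 1: +4 new -> 5 infected
Step 2: +6 new -> 11 infected
Step 3: +8 new -> 19 infected
Step 4: +8 new -> 27 infected
Step 5: +6 new -> 33 infected
Step 6: +3 new -> 36 infected
Step 7: +1 new -> 37 infected
Step 8: +0 new -> 37 infected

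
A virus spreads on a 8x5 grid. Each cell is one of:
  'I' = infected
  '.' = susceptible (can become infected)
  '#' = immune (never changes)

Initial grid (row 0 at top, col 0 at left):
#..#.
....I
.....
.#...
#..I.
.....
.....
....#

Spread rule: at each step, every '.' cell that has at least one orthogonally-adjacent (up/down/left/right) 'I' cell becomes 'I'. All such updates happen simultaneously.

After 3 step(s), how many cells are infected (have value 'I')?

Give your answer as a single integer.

Answer: 24

Derivation:
Step 0 (initial): 2 infected
Step 1: +7 new -> 9 infected
Step 2: +8 new -> 17 infected
Step 3: +7 new -> 24 infected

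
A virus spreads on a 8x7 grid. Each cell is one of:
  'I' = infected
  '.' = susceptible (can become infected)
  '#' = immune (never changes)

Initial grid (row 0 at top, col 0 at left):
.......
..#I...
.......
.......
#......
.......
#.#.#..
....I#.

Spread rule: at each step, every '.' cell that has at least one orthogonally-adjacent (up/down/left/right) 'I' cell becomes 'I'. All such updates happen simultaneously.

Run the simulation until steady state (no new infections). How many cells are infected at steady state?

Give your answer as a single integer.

Step 0 (initial): 2 infected
Step 1: +4 new -> 6 infected
Step 2: +8 new -> 14 infected
Step 3: +10 new -> 24 infected
Step 4: +13 new -> 37 infected
Step 5: +7 new -> 44 infected
Step 6: +4 new -> 48 infected
Step 7: +1 new -> 49 infected
Step 8: +1 new -> 50 infected
Step 9: +0 new -> 50 infected

Answer: 50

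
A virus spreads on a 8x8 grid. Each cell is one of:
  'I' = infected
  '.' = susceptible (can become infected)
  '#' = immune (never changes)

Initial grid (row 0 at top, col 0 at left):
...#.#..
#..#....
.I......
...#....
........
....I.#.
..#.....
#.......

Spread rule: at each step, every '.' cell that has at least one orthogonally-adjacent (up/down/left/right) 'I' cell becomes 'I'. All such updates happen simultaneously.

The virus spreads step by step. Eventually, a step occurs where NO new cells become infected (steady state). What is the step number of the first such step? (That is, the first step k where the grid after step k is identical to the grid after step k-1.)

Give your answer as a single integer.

Answer: 9

Derivation:
Step 0 (initial): 2 infected
Step 1: +8 new -> 10 infected
Step 2: +13 new -> 23 infected
Step 3: +11 new -> 34 infected
Step 4: +9 new -> 43 infected
Step 5: +8 new -> 51 infected
Step 6: +2 new -> 53 infected
Step 7: +2 new -> 55 infected
Step 8: +1 new -> 56 infected
Step 9: +0 new -> 56 infected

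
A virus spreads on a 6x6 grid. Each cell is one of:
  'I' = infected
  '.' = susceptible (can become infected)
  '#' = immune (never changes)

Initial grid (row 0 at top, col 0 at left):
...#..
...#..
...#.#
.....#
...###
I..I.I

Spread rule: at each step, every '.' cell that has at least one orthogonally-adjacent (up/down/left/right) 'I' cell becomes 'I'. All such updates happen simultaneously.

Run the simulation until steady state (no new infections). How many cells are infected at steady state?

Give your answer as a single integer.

Step 0 (initial): 3 infected
Step 1: +4 new -> 7 infected
Step 2: +3 new -> 10 infected
Step 3: +3 new -> 13 infected
Step 4: +4 new -> 17 infected
Step 5: +4 new -> 21 infected
Step 6: +3 new -> 24 infected
Step 7: +1 new -> 25 infected
Step 8: +2 new -> 27 infected
Step 9: +1 new -> 28 infected
Step 10: +0 new -> 28 infected

Answer: 28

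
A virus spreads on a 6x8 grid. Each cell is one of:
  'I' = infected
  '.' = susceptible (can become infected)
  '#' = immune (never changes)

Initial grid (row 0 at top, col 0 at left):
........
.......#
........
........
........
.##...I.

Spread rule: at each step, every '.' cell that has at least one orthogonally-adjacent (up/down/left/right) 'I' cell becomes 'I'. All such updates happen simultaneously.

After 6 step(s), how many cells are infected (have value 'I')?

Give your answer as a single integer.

Step 0 (initial): 1 infected
Step 1: +3 new -> 4 infected
Step 2: +4 new -> 8 infected
Step 3: +5 new -> 13 infected
Step 4: +5 new -> 18 infected
Step 5: +5 new -> 23 infected
Step 6: +6 new -> 29 infected

Answer: 29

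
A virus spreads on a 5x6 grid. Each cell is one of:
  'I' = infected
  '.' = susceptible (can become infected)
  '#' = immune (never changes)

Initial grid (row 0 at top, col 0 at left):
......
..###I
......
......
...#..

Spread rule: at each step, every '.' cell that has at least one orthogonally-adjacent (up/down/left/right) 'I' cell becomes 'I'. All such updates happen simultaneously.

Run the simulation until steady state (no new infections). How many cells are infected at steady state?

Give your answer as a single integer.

Step 0 (initial): 1 infected
Step 1: +2 new -> 3 infected
Step 2: +3 new -> 6 infected
Step 3: +4 new -> 10 infected
Step 4: +4 new -> 14 infected
Step 5: +3 new -> 17 infected
Step 6: +5 new -> 22 infected
Step 7: +3 new -> 25 infected
Step 8: +1 new -> 26 infected
Step 9: +0 new -> 26 infected

Answer: 26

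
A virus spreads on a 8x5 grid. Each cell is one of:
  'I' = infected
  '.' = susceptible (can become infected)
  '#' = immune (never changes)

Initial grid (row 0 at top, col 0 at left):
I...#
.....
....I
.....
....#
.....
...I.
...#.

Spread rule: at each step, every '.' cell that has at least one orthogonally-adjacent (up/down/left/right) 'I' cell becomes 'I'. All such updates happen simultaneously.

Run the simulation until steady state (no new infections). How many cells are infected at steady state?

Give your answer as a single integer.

Step 0 (initial): 3 infected
Step 1: +8 new -> 11 infected
Step 2: +12 new -> 23 infected
Step 3: +9 new -> 32 infected
Step 4: +5 new -> 37 infected
Step 5: +0 new -> 37 infected

Answer: 37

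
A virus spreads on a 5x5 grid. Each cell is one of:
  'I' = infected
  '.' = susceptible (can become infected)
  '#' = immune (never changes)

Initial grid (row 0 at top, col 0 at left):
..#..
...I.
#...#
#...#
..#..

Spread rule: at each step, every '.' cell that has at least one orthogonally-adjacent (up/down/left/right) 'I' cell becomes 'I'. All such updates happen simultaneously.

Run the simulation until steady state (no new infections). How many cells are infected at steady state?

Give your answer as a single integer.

Step 0 (initial): 1 infected
Step 1: +4 new -> 5 infected
Step 2: +4 new -> 9 infected
Step 3: +5 new -> 14 infected
Step 4: +3 new -> 17 infected
Step 5: +1 new -> 18 infected
Step 6: +1 new -> 19 infected
Step 7: +0 new -> 19 infected

Answer: 19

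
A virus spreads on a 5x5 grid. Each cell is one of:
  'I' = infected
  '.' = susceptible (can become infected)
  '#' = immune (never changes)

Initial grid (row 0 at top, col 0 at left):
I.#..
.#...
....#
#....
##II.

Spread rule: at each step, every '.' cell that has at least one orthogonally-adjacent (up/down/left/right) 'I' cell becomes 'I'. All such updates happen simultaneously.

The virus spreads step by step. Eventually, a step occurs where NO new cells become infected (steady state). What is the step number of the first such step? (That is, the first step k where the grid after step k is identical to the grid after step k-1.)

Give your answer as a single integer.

Answer: 6

Derivation:
Step 0 (initial): 3 infected
Step 1: +5 new -> 8 infected
Step 2: +5 new -> 13 infected
Step 3: +3 new -> 16 infected
Step 4: +2 new -> 18 infected
Step 5: +1 new -> 19 infected
Step 6: +0 new -> 19 infected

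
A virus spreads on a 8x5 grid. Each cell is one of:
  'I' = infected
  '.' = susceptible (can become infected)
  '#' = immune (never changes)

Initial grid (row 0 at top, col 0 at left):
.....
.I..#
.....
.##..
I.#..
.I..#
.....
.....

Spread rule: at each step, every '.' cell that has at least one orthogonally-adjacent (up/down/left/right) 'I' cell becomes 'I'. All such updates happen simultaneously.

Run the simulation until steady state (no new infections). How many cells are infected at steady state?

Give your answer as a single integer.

Step 0 (initial): 3 infected
Step 1: +9 new -> 12 infected
Step 2: +9 new -> 21 infected
Step 3: +6 new -> 27 infected
Step 4: +6 new -> 33 infected
Step 5: +2 new -> 35 infected
Step 6: +0 new -> 35 infected

Answer: 35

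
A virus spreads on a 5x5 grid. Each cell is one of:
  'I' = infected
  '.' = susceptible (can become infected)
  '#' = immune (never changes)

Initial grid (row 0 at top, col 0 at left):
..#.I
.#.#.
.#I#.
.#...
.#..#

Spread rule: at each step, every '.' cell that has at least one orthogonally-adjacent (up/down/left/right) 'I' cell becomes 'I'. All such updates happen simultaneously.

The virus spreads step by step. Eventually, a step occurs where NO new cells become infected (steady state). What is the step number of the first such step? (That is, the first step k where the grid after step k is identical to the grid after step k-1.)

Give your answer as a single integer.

Step 0 (initial): 2 infected
Step 1: +4 new -> 6 infected
Step 2: +3 new -> 9 infected
Step 3: +2 new -> 11 infected
Step 4: +0 new -> 11 infected

Answer: 4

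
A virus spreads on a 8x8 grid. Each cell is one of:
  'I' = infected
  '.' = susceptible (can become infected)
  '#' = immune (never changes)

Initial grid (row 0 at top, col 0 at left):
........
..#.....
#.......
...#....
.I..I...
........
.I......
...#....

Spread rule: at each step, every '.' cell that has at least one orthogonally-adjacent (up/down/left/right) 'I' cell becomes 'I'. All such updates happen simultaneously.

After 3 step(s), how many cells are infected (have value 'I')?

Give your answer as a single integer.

Step 0 (initial): 3 infected
Step 1: +11 new -> 14 infected
Step 2: +14 new -> 28 infected
Step 3: +10 new -> 38 infected

Answer: 38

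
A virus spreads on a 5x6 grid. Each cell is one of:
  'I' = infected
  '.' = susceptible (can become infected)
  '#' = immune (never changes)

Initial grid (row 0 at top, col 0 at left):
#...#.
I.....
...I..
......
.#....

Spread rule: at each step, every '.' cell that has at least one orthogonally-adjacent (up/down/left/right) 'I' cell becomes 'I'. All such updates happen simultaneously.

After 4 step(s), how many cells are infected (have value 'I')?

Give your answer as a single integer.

Answer: 27

Derivation:
Step 0 (initial): 2 infected
Step 1: +6 new -> 8 infected
Step 2: +10 new -> 18 infected
Step 3: +7 new -> 25 infected
Step 4: +2 new -> 27 infected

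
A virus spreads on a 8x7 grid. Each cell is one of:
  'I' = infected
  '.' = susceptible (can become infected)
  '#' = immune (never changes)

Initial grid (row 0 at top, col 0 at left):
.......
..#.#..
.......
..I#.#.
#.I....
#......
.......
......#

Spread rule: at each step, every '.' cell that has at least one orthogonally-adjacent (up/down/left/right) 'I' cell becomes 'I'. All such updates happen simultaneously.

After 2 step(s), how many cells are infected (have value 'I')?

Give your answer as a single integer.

Step 0 (initial): 2 infected
Step 1: +5 new -> 7 infected
Step 2: +7 new -> 14 infected

Answer: 14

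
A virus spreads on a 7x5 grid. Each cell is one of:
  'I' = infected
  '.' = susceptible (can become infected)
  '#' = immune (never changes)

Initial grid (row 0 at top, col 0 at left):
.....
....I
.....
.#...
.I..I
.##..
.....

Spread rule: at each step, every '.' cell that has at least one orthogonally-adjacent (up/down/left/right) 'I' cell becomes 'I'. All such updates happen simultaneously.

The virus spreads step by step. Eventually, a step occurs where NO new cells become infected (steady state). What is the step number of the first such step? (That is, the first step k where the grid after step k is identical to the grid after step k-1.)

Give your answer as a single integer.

Step 0 (initial): 3 infected
Step 1: +8 new -> 11 infected
Step 2: +9 new -> 20 infected
Step 3: +6 new -> 26 infected
Step 4: +5 new -> 31 infected
Step 5: +1 new -> 32 infected
Step 6: +0 new -> 32 infected

Answer: 6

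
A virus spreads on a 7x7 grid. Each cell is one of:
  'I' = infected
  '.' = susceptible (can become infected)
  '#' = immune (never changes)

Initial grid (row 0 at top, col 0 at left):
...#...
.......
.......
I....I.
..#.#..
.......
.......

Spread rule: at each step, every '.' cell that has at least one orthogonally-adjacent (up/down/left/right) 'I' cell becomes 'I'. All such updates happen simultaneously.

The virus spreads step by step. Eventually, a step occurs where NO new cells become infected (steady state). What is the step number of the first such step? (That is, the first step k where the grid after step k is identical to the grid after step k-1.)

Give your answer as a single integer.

Step 0 (initial): 2 infected
Step 1: +7 new -> 9 infected
Step 2: +11 new -> 20 infected
Step 3: +13 new -> 33 infected
Step 4: +10 new -> 43 infected
Step 5: +3 new -> 46 infected
Step 6: +0 new -> 46 infected

Answer: 6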